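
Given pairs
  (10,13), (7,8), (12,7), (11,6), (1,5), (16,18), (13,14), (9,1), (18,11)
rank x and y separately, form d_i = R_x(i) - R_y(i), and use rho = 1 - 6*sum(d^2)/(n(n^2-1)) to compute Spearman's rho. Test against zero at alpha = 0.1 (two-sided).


Step 1: Rank x and y separately (midranks; no ties here).
rank(x): 10->4, 7->2, 12->6, 11->5, 1->1, 16->8, 13->7, 9->3, 18->9
rank(y): 13->7, 8->5, 7->4, 6->3, 5->2, 18->9, 14->8, 1->1, 11->6
Step 2: d_i = R_x(i) - R_y(i); compute d_i^2.
  (4-7)^2=9, (2-5)^2=9, (6-4)^2=4, (5-3)^2=4, (1-2)^2=1, (8-9)^2=1, (7-8)^2=1, (3-1)^2=4, (9-6)^2=9
sum(d^2) = 42.
Step 3: rho = 1 - 6*42 / (9*(9^2 - 1)) = 1 - 252/720 = 0.650000.
Step 4: Under H0, t = rho * sqrt((n-2)/(1-rho^2)) = 2.2630 ~ t(7).
Step 5: Two-sided p-value from the t-distribution with 7 df = 0.058073.
Step 6: alpha = 0.1. reject H0.

rho = 0.6500, p = 0.058073, reject H0 at alpha = 0.1.


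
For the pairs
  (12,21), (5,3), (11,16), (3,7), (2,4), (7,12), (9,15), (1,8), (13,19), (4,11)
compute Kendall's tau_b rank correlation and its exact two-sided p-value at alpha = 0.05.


Step 1: Enumerate the 45 unordered pairs (i,j) with i<j and classify each by sign(x_j-x_i) * sign(y_j-y_i).
  (1,2):dx=-7,dy=-18->C; (1,3):dx=-1,dy=-5->C; (1,4):dx=-9,dy=-14->C; (1,5):dx=-10,dy=-17->C
  (1,6):dx=-5,dy=-9->C; (1,7):dx=-3,dy=-6->C; (1,8):dx=-11,dy=-13->C; (1,9):dx=+1,dy=-2->D
  (1,10):dx=-8,dy=-10->C; (2,3):dx=+6,dy=+13->C; (2,4):dx=-2,dy=+4->D; (2,5):dx=-3,dy=+1->D
  (2,6):dx=+2,dy=+9->C; (2,7):dx=+4,dy=+12->C; (2,8):dx=-4,dy=+5->D; (2,9):dx=+8,dy=+16->C
  (2,10):dx=-1,dy=+8->D; (3,4):dx=-8,dy=-9->C; (3,5):dx=-9,dy=-12->C; (3,6):dx=-4,dy=-4->C
  (3,7):dx=-2,dy=-1->C; (3,8):dx=-10,dy=-8->C; (3,9):dx=+2,dy=+3->C; (3,10):dx=-7,dy=-5->C
  (4,5):dx=-1,dy=-3->C; (4,6):dx=+4,dy=+5->C; (4,7):dx=+6,dy=+8->C; (4,8):dx=-2,dy=+1->D
  (4,9):dx=+10,dy=+12->C; (4,10):dx=+1,dy=+4->C; (5,6):dx=+5,dy=+8->C; (5,7):dx=+7,dy=+11->C
  (5,8):dx=-1,dy=+4->D; (5,9):dx=+11,dy=+15->C; (5,10):dx=+2,dy=+7->C; (6,7):dx=+2,dy=+3->C
  (6,8):dx=-6,dy=-4->C; (6,9):dx=+6,dy=+7->C; (6,10):dx=-3,dy=-1->C; (7,8):dx=-8,dy=-7->C
  (7,9):dx=+4,dy=+4->C; (7,10):dx=-5,dy=-4->C; (8,9):dx=+12,dy=+11->C; (8,10):dx=+3,dy=+3->C
  (9,10):dx=-9,dy=-8->C
Step 2: C = 38, D = 7, total pairs = 45.
Step 3: tau = (C - D)/(n(n-1)/2) = (38 - 7)/45 = 0.688889.
Step 4: Exact two-sided p-value (enumerate n! = 3628800 permutations of y under H0): p = 0.004687.
Step 5: alpha = 0.05. reject H0.

tau_b = 0.6889 (C=38, D=7), p = 0.004687, reject H0.


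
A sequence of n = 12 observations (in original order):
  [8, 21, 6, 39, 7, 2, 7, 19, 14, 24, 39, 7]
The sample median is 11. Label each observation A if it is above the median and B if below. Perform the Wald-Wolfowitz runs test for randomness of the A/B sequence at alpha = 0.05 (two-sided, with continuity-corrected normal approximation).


Step 1: Compute median = 11; label A = above, B = below.
Labels in order: BABABBBAAAAB  (n_A = 6, n_B = 6)
Step 2: Count runs R = 7.
Step 3: Under H0 (random ordering), E[R] = 2*n_A*n_B/(n_A+n_B) + 1 = 2*6*6/12 + 1 = 7.0000.
        Var[R] = 2*n_A*n_B*(2*n_A*n_B - n_A - n_B) / ((n_A+n_B)^2 * (n_A+n_B-1)) = 4320/1584 = 2.7273.
        SD[R] = 1.6514.
Step 4: R = E[R], so z = 0 with no continuity correction.
Step 5: Two-sided p-value via normal approximation = 2*(1 - Phi(|z|)) = 1.000000.
Step 6: alpha = 0.05. fail to reject H0.

R = 7, z = 0.0000, p = 1.000000, fail to reject H0.


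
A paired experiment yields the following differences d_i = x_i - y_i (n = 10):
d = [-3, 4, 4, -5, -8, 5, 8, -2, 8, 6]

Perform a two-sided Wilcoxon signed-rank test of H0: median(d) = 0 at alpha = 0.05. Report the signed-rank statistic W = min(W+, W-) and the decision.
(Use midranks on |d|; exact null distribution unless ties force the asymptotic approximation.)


Step 1: Drop any zero differences (none here) and take |d_i|.
|d| = [3, 4, 4, 5, 8, 5, 8, 2, 8, 6]
Step 2: Midrank |d_i| (ties get averaged ranks).
ranks: |3|->2, |4|->3.5, |4|->3.5, |5|->5.5, |8|->9, |5|->5.5, |8|->9, |2|->1, |8|->9, |6|->7
Step 3: Attach original signs; sum ranks with positive sign and with negative sign.
W+ = 3.5 + 3.5 + 5.5 + 9 + 9 + 7 = 37.5
W- = 2 + 5.5 + 9 + 1 = 17.5
(Check: W+ + W- = 55 should equal n(n+1)/2 = 55.)
Step 4: Test statistic W = min(W+, W-) = 17.5.
Step 5: Ties in |d|, so use the tie-corrected normal approximation.
        E[W] = n(n+1)/4 = 10*11/4 = 27.5.
        Tie groups: |d|=4 (t=2), |d|=5 (t=2), |d|=8 (t=3); sum(t^3 - t) = 36.
        Var[W] = n(n+1)(2n+1)/24 - sum(t^3-t)/48 = 2310/24 - 36/48 = 95.5.
        z = (W - E[W]) / sqrt(Var[W]) = (17.5 - 27.5) / 9.7724 = -1.0233.
        Two-sided p = 2*Phi(z) = 0.306171.
Step 6: alpha = 0.05. fail to reject H0.

W+ = 37.5, W- = 17.5, W = min = 17.5, p = 0.306171, fail to reject H0.


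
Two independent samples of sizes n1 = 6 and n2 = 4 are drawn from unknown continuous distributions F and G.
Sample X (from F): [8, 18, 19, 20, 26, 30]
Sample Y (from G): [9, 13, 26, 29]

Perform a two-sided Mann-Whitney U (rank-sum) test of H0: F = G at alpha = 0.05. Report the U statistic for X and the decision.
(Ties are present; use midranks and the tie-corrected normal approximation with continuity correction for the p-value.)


Step 1: Combine and sort all 10 observations; assign midranks.
sorted (value, group): (8,X), (9,Y), (13,Y), (18,X), (19,X), (20,X), (26,X), (26,Y), (29,Y), (30,X)
ranks: 8->1, 9->2, 13->3, 18->4, 19->5, 20->6, 26->7.5, 26->7.5, 29->9, 30->10
Step 2: Rank sum for X: R1 = 1 + 4 + 5 + 6 + 7.5 + 10 = 33.5.
Step 3: U_X = R1 - n1(n1+1)/2 = 33.5 - 6*7/2 = 33.5 - 21 = 12.5.
       U_Y = n1*n2 - U_X = 24 - 12.5 = 11.5.
Step 4: Ties are present, so use the tie-corrected normal approximation (with continuity correction) for the p-value.
Step 5: p-value = 1.000000; compare to alpha = 0.05. fail to reject H0.

U_X = 12.5, p = 1.000000, fail to reject H0 at alpha = 0.05.


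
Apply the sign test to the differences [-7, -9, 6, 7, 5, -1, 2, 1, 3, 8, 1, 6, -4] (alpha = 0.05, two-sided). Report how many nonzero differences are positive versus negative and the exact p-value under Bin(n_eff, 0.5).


Step 1: Discard zero differences. Original n = 13; n_eff = number of nonzero differences = 13.
Nonzero differences (with sign): -7, -9, +6, +7, +5, -1, +2, +1, +3, +8, +1, +6, -4
Step 2: Count signs: positive = 9, negative = 4.
Step 3: Under H0: P(positive) = 0.5, so the number of positives S ~ Bin(13, 0.5).
Step 4: Two-sided exact p-value = sum of Bin(13,0.5) probabilities at or below the observed probability = 0.266846.
Step 5: alpha = 0.05. fail to reject H0.

n_eff = 13, pos = 9, neg = 4, p = 0.266846, fail to reject H0.


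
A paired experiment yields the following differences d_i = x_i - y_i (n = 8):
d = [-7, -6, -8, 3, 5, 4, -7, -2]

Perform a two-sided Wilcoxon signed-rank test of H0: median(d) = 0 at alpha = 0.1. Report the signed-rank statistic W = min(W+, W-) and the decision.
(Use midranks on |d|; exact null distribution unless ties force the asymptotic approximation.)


Step 1: Drop any zero differences (none here) and take |d_i|.
|d| = [7, 6, 8, 3, 5, 4, 7, 2]
Step 2: Midrank |d_i| (ties get averaged ranks).
ranks: |7|->6.5, |6|->5, |8|->8, |3|->2, |5|->4, |4|->3, |7|->6.5, |2|->1
Step 3: Attach original signs; sum ranks with positive sign and with negative sign.
W+ = 2 + 4 + 3 = 9
W- = 6.5 + 5 + 8 + 6.5 + 1 = 27
(Check: W+ + W- = 36 should equal n(n+1)/2 = 36.)
Step 4: Test statistic W = min(W+, W-) = 9.
Step 5: Ties in |d|, so use the tie-corrected normal approximation.
        E[W] = n(n+1)/4 = 8*9/4 = 18.
        Tie groups: |d|=7 (t=2); sum(t^3 - t) = 6.
        Var[W] = n(n+1)(2n+1)/24 - sum(t^3-t)/48 = 1224/24 - 6/48 = 50.875.
        z = (W - E[W]) / sqrt(Var[W]) = (9 - 18) / 7.1327 = -1.2618.
        Two-sided p = 2*Phi(z) = 0.207021.
Step 6: alpha = 0.1. fail to reject H0.

W+ = 9, W- = 27, W = min = 9, p = 0.207021, fail to reject H0.


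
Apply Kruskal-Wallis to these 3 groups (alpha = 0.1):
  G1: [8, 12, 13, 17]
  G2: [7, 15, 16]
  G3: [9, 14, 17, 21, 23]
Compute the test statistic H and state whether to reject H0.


Step 1: Combine all N = 12 observations and assign midranks.
sorted (value, group, rank): (7,G2,1), (8,G1,2), (9,G3,3), (12,G1,4), (13,G1,5), (14,G3,6), (15,G2,7), (16,G2,8), (17,G1,9.5), (17,G3,9.5), (21,G3,11), (23,G3,12)
Step 2: Sum ranks within each group.
R_1 = 20.5 (n_1 = 4)
R_2 = 16 (n_2 = 3)
R_3 = 41.5 (n_3 = 5)
Step 3: H = 12/(N(N+1)) * sum(R_i^2/n_i) - 3(N+1)
     = 12/(12*13) * (20.5^2/4 + 16^2/3 + 41.5^2/5) - 3*13
     = 0.076923 * 534.846 - 39
     = 2.141987.
Step 4: Ties present; correction factor C = 1 - 6/(12^3 - 12) = 0.996503. Corrected H = 2.141987 / 0.996503 = 2.149503.
Step 5: Under H0, H ~ chi^2(2); p-value = 0.341383.
Step 6: alpha = 0.1. fail to reject H0.

H = 2.1495, df = 2, p = 0.341383, fail to reject H0.


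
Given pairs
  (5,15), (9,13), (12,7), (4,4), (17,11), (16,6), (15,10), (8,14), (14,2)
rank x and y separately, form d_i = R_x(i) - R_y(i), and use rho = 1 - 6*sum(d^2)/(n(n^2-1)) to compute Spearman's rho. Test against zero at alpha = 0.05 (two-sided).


Step 1: Rank x and y separately (midranks; no ties here).
rank(x): 5->2, 9->4, 12->5, 4->1, 17->9, 16->8, 15->7, 8->3, 14->6
rank(y): 15->9, 13->7, 7->4, 4->2, 11->6, 6->3, 10->5, 14->8, 2->1
Step 2: d_i = R_x(i) - R_y(i); compute d_i^2.
  (2-9)^2=49, (4-7)^2=9, (5-4)^2=1, (1-2)^2=1, (9-6)^2=9, (8-3)^2=25, (7-5)^2=4, (3-8)^2=25, (6-1)^2=25
sum(d^2) = 148.
Step 3: rho = 1 - 6*148 / (9*(9^2 - 1)) = 1 - 888/720 = -0.233333.
Step 4: Under H0, t = rho * sqrt((n-2)/(1-rho^2)) = -0.6349 ~ t(7).
Step 5: Two-sided p-value from the t-distribution with 7 df = 0.545699.
Step 6: alpha = 0.05. fail to reject H0.

rho = -0.2333, p = 0.545699, fail to reject H0 at alpha = 0.05.


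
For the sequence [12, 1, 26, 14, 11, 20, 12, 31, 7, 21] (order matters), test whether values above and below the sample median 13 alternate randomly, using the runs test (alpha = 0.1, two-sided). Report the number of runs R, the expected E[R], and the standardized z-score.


Step 1: Compute median = 13; label A = above, B = below.
Labels in order: BBAABABABA  (n_A = 5, n_B = 5)
Step 2: Count runs R = 8.
Step 3: Under H0 (random ordering), E[R] = 2*n_A*n_B/(n_A+n_B) + 1 = 2*5*5/10 + 1 = 6.0000.
        Var[R] = 2*n_A*n_B*(2*n_A*n_B - n_A - n_B) / ((n_A+n_B)^2 * (n_A+n_B-1)) = 2000/900 = 2.2222.
        SD[R] = 1.4907.
Step 4: Continuity-corrected z = (R - 0.5 - E[R]) / SD[R] = (8 - 0.5 - 6.0000) / 1.4907 = 1.0062.
Step 5: Two-sided p-value via normal approximation = 2*(1 - Phi(|z|)) = 0.314305.
Step 6: alpha = 0.1. fail to reject H0.

R = 8, z = 1.0062, p = 0.314305, fail to reject H0.


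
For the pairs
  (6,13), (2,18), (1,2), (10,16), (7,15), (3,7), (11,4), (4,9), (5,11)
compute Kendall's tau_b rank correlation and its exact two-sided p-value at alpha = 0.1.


Step 1: Enumerate the 36 unordered pairs (i,j) with i<j and classify each by sign(x_j-x_i) * sign(y_j-y_i).
  (1,2):dx=-4,dy=+5->D; (1,3):dx=-5,dy=-11->C; (1,4):dx=+4,dy=+3->C; (1,5):dx=+1,dy=+2->C
  (1,6):dx=-3,dy=-6->C; (1,7):dx=+5,dy=-9->D; (1,8):dx=-2,dy=-4->C; (1,9):dx=-1,dy=-2->C
  (2,3):dx=-1,dy=-16->C; (2,4):dx=+8,dy=-2->D; (2,5):dx=+5,dy=-3->D; (2,6):dx=+1,dy=-11->D
  (2,7):dx=+9,dy=-14->D; (2,8):dx=+2,dy=-9->D; (2,9):dx=+3,dy=-7->D; (3,4):dx=+9,dy=+14->C
  (3,5):dx=+6,dy=+13->C; (3,6):dx=+2,dy=+5->C; (3,7):dx=+10,dy=+2->C; (3,8):dx=+3,dy=+7->C
  (3,9):dx=+4,dy=+9->C; (4,5):dx=-3,dy=-1->C; (4,6):dx=-7,dy=-9->C; (4,7):dx=+1,dy=-12->D
  (4,8):dx=-6,dy=-7->C; (4,9):dx=-5,dy=-5->C; (5,6):dx=-4,dy=-8->C; (5,7):dx=+4,dy=-11->D
  (5,8):dx=-3,dy=-6->C; (5,9):dx=-2,dy=-4->C; (6,7):dx=+8,dy=-3->D; (6,8):dx=+1,dy=+2->C
  (6,9):dx=+2,dy=+4->C; (7,8):dx=-7,dy=+5->D; (7,9):dx=-6,dy=+7->D; (8,9):dx=+1,dy=+2->C
Step 2: C = 23, D = 13, total pairs = 36.
Step 3: tau = (C - D)/(n(n-1)/2) = (23 - 13)/36 = 0.277778.
Step 4: Exact two-sided p-value (enumerate n! = 362880 permutations of y under H0): p = 0.358488.
Step 5: alpha = 0.1. fail to reject H0.

tau_b = 0.2778 (C=23, D=13), p = 0.358488, fail to reject H0.


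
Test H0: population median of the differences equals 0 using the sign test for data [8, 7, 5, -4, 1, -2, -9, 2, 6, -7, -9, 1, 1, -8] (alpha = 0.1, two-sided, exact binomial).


Step 1: Discard zero differences. Original n = 14; n_eff = number of nonzero differences = 14.
Nonzero differences (with sign): +8, +7, +5, -4, +1, -2, -9, +2, +6, -7, -9, +1, +1, -8
Step 2: Count signs: positive = 8, negative = 6.
Step 3: Under H0: P(positive) = 0.5, so the number of positives S ~ Bin(14, 0.5).
Step 4: Two-sided exact p-value = sum of Bin(14,0.5) probabilities at or below the observed probability = 0.790527.
Step 5: alpha = 0.1. fail to reject H0.

n_eff = 14, pos = 8, neg = 6, p = 0.790527, fail to reject H0.


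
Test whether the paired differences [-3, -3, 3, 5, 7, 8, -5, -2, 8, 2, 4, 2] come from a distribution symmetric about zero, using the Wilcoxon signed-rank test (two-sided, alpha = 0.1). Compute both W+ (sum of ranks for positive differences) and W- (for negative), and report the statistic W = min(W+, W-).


Step 1: Drop any zero differences (none here) and take |d_i|.
|d| = [3, 3, 3, 5, 7, 8, 5, 2, 8, 2, 4, 2]
Step 2: Midrank |d_i| (ties get averaged ranks).
ranks: |3|->5, |3|->5, |3|->5, |5|->8.5, |7|->10, |8|->11.5, |5|->8.5, |2|->2, |8|->11.5, |2|->2, |4|->7, |2|->2
Step 3: Attach original signs; sum ranks with positive sign and with negative sign.
W+ = 5 + 8.5 + 10 + 11.5 + 11.5 + 2 + 7 + 2 = 57.5
W- = 5 + 5 + 8.5 + 2 = 20.5
(Check: W+ + W- = 78 should equal n(n+1)/2 = 78.)
Step 4: Test statistic W = min(W+, W-) = 20.5.
Step 5: Ties in |d|, so use the tie-corrected normal approximation.
        E[W] = n(n+1)/4 = 12*13/4 = 39.
        Tie groups: |d|=2 (t=3), |d|=3 (t=3), |d|=5 (t=2), |d|=8 (t=2); sum(t^3 - t) = 60.
        Var[W] = n(n+1)(2n+1)/24 - sum(t^3-t)/48 = 3900/24 - 60/48 = 161.25.
        z = (W - E[W]) / sqrt(Var[W]) = (20.5 - 39) / 12.6984 = -1.4569.
        Two-sided p = 2*Phi(z) = 0.145151.
Step 6: alpha = 0.1. fail to reject H0.

W+ = 57.5, W- = 20.5, W = min = 20.5, p = 0.145151, fail to reject H0.


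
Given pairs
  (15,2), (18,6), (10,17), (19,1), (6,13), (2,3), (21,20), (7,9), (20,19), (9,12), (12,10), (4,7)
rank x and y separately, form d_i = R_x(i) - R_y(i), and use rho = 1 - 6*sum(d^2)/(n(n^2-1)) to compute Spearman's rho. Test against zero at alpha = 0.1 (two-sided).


Step 1: Rank x and y separately (midranks; no ties here).
rank(x): 15->8, 18->9, 10->6, 19->10, 6->3, 2->1, 21->12, 7->4, 20->11, 9->5, 12->7, 4->2
rank(y): 2->2, 6->4, 17->10, 1->1, 13->9, 3->3, 20->12, 9->6, 19->11, 12->8, 10->7, 7->5
Step 2: d_i = R_x(i) - R_y(i); compute d_i^2.
  (8-2)^2=36, (9-4)^2=25, (6-10)^2=16, (10-1)^2=81, (3-9)^2=36, (1-3)^2=4, (12-12)^2=0, (4-6)^2=4, (11-11)^2=0, (5-8)^2=9, (7-7)^2=0, (2-5)^2=9
sum(d^2) = 220.
Step 3: rho = 1 - 6*220 / (12*(12^2 - 1)) = 1 - 1320/1716 = 0.230769.
Step 4: Under H0, t = rho * sqrt((n-2)/(1-rho^2)) = 0.7500 ~ t(10).
Step 5: Two-sided p-value from the t-distribution with 10 df = 0.470532.
Step 6: alpha = 0.1. fail to reject H0.

rho = 0.2308, p = 0.470532, fail to reject H0 at alpha = 0.1.


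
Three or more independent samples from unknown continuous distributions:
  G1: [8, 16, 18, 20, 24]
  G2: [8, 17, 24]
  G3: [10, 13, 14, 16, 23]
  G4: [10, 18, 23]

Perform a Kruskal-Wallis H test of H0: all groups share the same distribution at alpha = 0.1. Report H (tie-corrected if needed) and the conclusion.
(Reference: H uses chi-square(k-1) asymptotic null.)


Step 1: Combine all N = 16 observations and assign midranks.
sorted (value, group, rank): (8,G1,1.5), (8,G2,1.5), (10,G3,3.5), (10,G4,3.5), (13,G3,5), (14,G3,6), (16,G1,7.5), (16,G3,7.5), (17,G2,9), (18,G1,10.5), (18,G4,10.5), (20,G1,12), (23,G3,13.5), (23,G4,13.5), (24,G1,15.5), (24,G2,15.5)
Step 2: Sum ranks within each group.
R_1 = 47 (n_1 = 5)
R_2 = 26 (n_2 = 3)
R_3 = 35.5 (n_3 = 5)
R_4 = 27.5 (n_4 = 3)
Step 3: H = 12/(N(N+1)) * sum(R_i^2/n_i) - 3(N+1)
     = 12/(16*17) * (47^2/5 + 26^2/3 + 35.5^2/5 + 27.5^2/3) - 3*17
     = 0.044118 * 1171.27 - 51
     = 0.673529.
Step 4: Ties present; correction factor C = 1 - 36/(16^3 - 16) = 0.991176. Corrected H = 0.673529 / 0.991176 = 0.679525.
Step 5: Under H0, H ~ chi^2(3); p-value = 0.878009.
Step 6: alpha = 0.1. fail to reject H0.

H = 0.6795, df = 3, p = 0.878009, fail to reject H0.


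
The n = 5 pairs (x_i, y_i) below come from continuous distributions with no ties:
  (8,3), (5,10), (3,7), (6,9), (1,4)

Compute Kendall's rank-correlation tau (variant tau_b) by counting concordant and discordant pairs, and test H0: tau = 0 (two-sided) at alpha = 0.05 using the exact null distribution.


Step 1: Enumerate the 10 unordered pairs (i,j) with i<j and classify each by sign(x_j-x_i) * sign(y_j-y_i).
  (1,2):dx=-3,dy=+7->D; (1,3):dx=-5,dy=+4->D; (1,4):dx=-2,dy=+6->D; (1,5):dx=-7,dy=+1->D
  (2,3):dx=-2,dy=-3->C; (2,4):dx=+1,dy=-1->D; (2,5):dx=-4,dy=-6->C; (3,4):dx=+3,dy=+2->C
  (3,5):dx=-2,dy=-3->C; (4,5):dx=-5,dy=-5->C
Step 2: C = 5, D = 5, total pairs = 10.
Step 3: tau = (C - D)/(n(n-1)/2) = (5 - 5)/10 = 0.000000.
Step 4: Exact two-sided p-value (enumerate n! = 120 permutations of y under H0): p = 1.000000.
Step 5: alpha = 0.05. fail to reject H0.

tau_b = 0.0000 (C=5, D=5), p = 1.000000, fail to reject H0.


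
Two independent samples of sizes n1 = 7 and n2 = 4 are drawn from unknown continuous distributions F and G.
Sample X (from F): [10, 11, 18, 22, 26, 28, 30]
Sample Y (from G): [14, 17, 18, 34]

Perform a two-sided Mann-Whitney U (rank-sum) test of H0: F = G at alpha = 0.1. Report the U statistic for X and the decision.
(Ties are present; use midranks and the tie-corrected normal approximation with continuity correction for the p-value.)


Step 1: Combine and sort all 11 observations; assign midranks.
sorted (value, group): (10,X), (11,X), (14,Y), (17,Y), (18,X), (18,Y), (22,X), (26,X), (28,X), (30,X), (34,Y)
ranks: 10->1, 11->2, 14->3, 17->4, 18->5.5, 18->5.5, 22->7, 26->8, 28->9, 30->10, 34->11
Step 2: Rank sum for X: R1 = 1 + 2 + 5.5 + 7 + 8 + 9 + 10 = 42.5.
Step 3: U_X = R1 - n1(n1+1)/2 = 42.5 - 7*8/2 = 42.5 - 28 = 14.5.
       U_Y = n1*n2 - U_X = 28 - 14.5 = 13.5.
Step 4: Ties are present, so use the tie-corrected normal approximation (with continuity correction) for the p-value.
Step 5: p-value = 1.000000; compare to alpha = 0.1. fail to reject H0.

U_X = 14.5, p = 1.000000, fail to reject H0 at alpha = 0.1.


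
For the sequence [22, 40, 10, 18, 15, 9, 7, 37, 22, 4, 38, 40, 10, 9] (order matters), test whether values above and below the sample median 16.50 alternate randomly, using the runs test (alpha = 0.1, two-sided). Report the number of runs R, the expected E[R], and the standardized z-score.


Step 1: Compute median = 16.50; label A = above, B = below.
Labels in order: AABABBBAABAABB  (n_A = 7, n_B = 7)
Step 2: Count runs R = 8.
Step 3: Under H0 (random ordering), E[R] = 2*n_A*n_B/(n_A+n_B) + 1 = 2*7*7/14 + 1 = 8.0000.
        Var[R] = 2*n_A*n_B*(2*n_A*n_B - n_A - n_B) / ((n_A+n_B)^2 * (n_A+n_B-1)) = 8232/2548 = 3.2308.
        SD[R] = 1.7974.
Step 4: R = E[R], so z = 0 with no continuity correction.
Step 5: Two-sided p-value via normal approximation = 2*(1 - Phi(|z|)) = 1.000000.
Step 6: alpha = 0.1. fail to reject H0.

R = 8, z = 0.0000, p = 1.000000, fail to reject H0.


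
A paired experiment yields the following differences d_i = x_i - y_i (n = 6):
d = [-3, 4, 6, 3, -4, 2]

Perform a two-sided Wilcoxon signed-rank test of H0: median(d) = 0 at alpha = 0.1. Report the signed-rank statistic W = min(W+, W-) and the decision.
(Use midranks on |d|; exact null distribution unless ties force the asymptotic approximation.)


Step 1: Drop any zero differences (none here) and take |d_i|.
|d| = [3, 4, 6, 3, 4, 2]
Step 2: Midrank |d_i| (ties get averaged ranks).
ranks: |3|->2.5, |4|->4.5, |6|->6, |3|->2.5, |4|->4.5, |2|->1
Step 3: Attach original signs; sum ranks with positive sign and with negative sign.
W+ = 4.5 + 6 + 2.5 + 1 = 14
W- = 2.5 + 4.5 = 7
(Check: W+ + W- = 21 should equal n(n+1)/2 = 21.)
Step 4: Test statistic W = min(W+, W-) = 7.
Step 5: Ties in |d|, so use the tie-corrected normal approximation.
        E[W] = n(n+1)/4 = 6*7/4 = 10.5.
        Tie groups: |d|=3 (t=2), |d|=4 (t=2); sum(t^3 - t) = 12.
        Var[W] = n(n+1)(2n+1)/24 - sum(t^3-t)/48 = 546/24 - 12/48 = 22.5.
        z = (W - E[W]) / sqrt(Var[W]) = (7 - 10.5) / 4.7434 = -0.7379.
        Two-sided p = 2*Phi(z) = 0.460597.
Step 6: alpha = 0.1. fail to reject H0.

W+ = 14, W- = 7, W = min = 7, p = 0.460597, fail to reject H0.


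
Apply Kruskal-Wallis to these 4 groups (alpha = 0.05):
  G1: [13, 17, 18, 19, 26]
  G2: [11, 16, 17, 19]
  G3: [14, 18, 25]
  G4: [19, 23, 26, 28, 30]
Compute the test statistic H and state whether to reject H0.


Step 1: Combine all N = 17 observations and assign midranks.
sorted (value, group, rank): (11,G2,1), (13,G1,2), (14,G3,3), (16,G2,4), (17,G1,5.5), (17,G2,5.5), (18,G1,7.5), (18,G3,7.5), (19,G1,10), (19,G2,10), (19,G4,10), (23,G4,12), (25,G3,13), (26,G1,14.5), (26,G4,14.5), (28,G4,16), (30,G4,17)
Step 2: Sum ranks within each group.
R_1 = 39.5 (n_1 = 5)
R_2 = 20.5 (n_2 = 4)
R_3 = 23.5 (n_3 = 3)
R_4 = 69.5 (n_4 = 5)
Step 3: H = 12/(N(N+1)) * sum(R_i^2/n_i) - 3(N+1)
     = 12/(17*18) * (39.5^2/5 + 20.5^2/4 + 23.5^2/3 + 69.5^2/5) - 3*18
     = 0.039216 * 1567.25 - 54
     = 7.460621.
Step 4: Ties present; correction factor C = 1 - 42/(17^3 - 17) = 0.991422. Corrected H = 7.460621 / 0.991422 = 7.525175.
Step 5: Under H0, H ~ chi^2(3); p-value = 0.056915.
Step 6: alpha = 0.05. fail to reject H0.

H = 7.5252, df = 3, p = 0.056915, fail to reject H0.


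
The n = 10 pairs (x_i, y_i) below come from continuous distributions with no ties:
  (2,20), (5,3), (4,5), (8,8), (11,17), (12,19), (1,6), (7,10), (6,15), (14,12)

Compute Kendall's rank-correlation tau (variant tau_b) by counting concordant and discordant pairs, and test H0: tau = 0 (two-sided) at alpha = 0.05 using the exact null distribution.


Step 1: Enumerate the 45 unordered pairs (i,j) with i<j and classify each by sign(x_j-x_i) * sign(y_j-y_i).
  (1,2):dx=+3,dy=-17->D; (1,3):dx=+2,dy=-15->D; (1,4):dx=+6,dy=-12->D; (1,5):dx=+9,dy=-3->D
  (1,6):dx=+10,dy=-1->D; (1,7):dx=-1,dy=-14->C; (1,8):dx=+5,dy=-10->D; (1,9):dx=+4,dy=-5->D
  (1,10):dx=+12,dy=-8->D; (2,3):dx=-1,dy=+2->D; (2,4):dx=+3,dy=+5->C; (2,5):dx=+6,dy=+14->C
  (2,6):dx=+7,dy=+16->C; (2,7):dx=-4,dy=+3->D; (2,8):dx=+2,dy=+7->C; (2,9):dx=+1,dy=+12->C
  (2,10):dx=+9,dy=+9->C; (3,4):dx=+4,dy=+3->C; (3,5):dx=+7,dy=+12->C; (3,6):dx=+8,dy=+14->C
  (3,7):dx=-3,dy=+1->D; (3,8):dx=+3,dy=+5->C; (3,9):dx=+2,dy=+10->C; (3,10):dx=+10,dy=+7->C
  (4,5):dx=+3,dy=+9->C; (4,6):dx=+4,dy=+11->C; (4,7):dx=-7,dy=-2->C; (4,8):dx=-1,dy=+2->D
  (4,9):dx=-2,dy=+7->D; (4,10):dx=+6,dy=+4->C; (5,6):dx=+1,dy=+2->C; (5,7):dx=-10,dy=-11->C
  (5,8):dx=-4,dy=-7->C; (5,9):dx=-5,dy=-2->C; (5,10):dx=+3,dy=-5->D; (6,7):dx=-11,dy=-13->C
  (6,8):dx=-5,dy=-9->C; (6,9):dx=-6,dy=-4->C; (6,10):dx=+2,dy=-7->D; (7,8):dx=+6,dy=+4->C
  (7,9):dx=+5,dy=+9->C; (7,10):dx=+13,dy=+6->C; (8,9):dx=-1,dy=+5->D; (8,10):dx=+7,dy=+2->C
  (9,10):dx=+8,dy=-3->D
Step 2: C = 28, D = 17, total pairs = 45.
Step 3: tau = (C - D)/(n(n-1)/2) = (28 - 17)/45 = 0.244444.
Step 4: Exact two-sided p-value (enumerate n! = 3628800 permutations of y under H0): p = 0.380720.
Step 5: alpha = 0.05. fail to reject H0.

tau_b = 0.2444 (C=28, D=17), p = 0.380720, fail to reject H0.


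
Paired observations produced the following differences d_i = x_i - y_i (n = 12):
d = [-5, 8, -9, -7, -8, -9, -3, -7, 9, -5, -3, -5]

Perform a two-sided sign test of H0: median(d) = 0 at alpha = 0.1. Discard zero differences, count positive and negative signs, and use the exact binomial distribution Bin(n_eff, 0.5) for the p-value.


Step 1: Discard zero differences. Original n = 12; n_eff = number of nonzero differences = 12.
Nonzero differences (with sign): -5, +8, -9, -7, -8, -9, -3, -7, +9, -5, -3, -5
Step 2: Count signs: positive = 2, negative = 10.
Step 3: Under H0: P(positive) = 0.5, so the number of positives S ~ Bin(12, 0.5).
Step 4: Two-sided exact p-value = sum of Bin(12,0.5) probabilities at or below the observed probability = 0.038574.
Step 5: alpha = 0.1. reject H0.

n_eff = 12, pos = 2, neg = 10, p = 0.038574, reject H0.


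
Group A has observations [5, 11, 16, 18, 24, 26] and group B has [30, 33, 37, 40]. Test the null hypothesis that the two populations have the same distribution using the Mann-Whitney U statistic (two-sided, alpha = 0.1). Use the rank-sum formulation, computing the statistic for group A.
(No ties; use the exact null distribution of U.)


Step 1: Combine and sort all 10 observations; assign midranks.
sorted (value, group): (5,X), (11,X), (16,X), (18,X), (24,X), (26,X), (30,Y), (33,Y), (37,Y), (40,Y)
ranks: 5->1, 11->2, 16->3, 18->4, 24->5, 26->6, 30->7, 33->8, 37->9, 40->10
Step 2: Rank sum for X: R1 = 1 + 2 + 3 + 4 + 5 + 6 = 21.
Step 3: U_X = R1 - n1(n1+1)/2 = 21 - 6*7/2 = 21 - 21 = 0.
       U_Y = n1*n2 - U_X = 24 - 0 = 24.
Step 4: No ties, so the exact null distribution of U (based on enumerating the C(10,6) = 210 equally likely rank assignments) gives the two-sided p-value.
Step 5: p-value = 0.009524; compare to alpha = 0.1. reject H0.

U_X = 0, p = 0.009524, reject H0 at alpha = 0.1.


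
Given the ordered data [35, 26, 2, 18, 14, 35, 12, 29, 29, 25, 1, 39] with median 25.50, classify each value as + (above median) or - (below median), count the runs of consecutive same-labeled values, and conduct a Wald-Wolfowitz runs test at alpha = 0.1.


Step 1: Compute median = 25.50; label A = above, B = below.
Labels in order: AABBBABAABBA  (n_A = 6, n_B = 6)
Step 2: Count runs R = 7.
Step 3: Under H0 (random ordering), E[R] = 2*n_A*n_B/(n_A+n_B) + 1 = 2*6*6/12 + 1 = 7.0000.
        Var[R] = 2*n_A*n_B*(2*n_A*n_B - n_A - n_B) / ((n_A+n_B)^2 * (n_A+n_B-1)) = 4320/1584 = 2.7273.
        SD[R] = 1.6514.
Step 4: R = E[R], so z = 0 with no continuity correction.
Step 5: Two-sided p-value via normal approximation = 2*(1 - Phi(|z|)) = 1.000000.
Step 6: alpha = 0.1. fail to reject H0.

R = 7, z = 0.0000, p = 1.000000, fail to reject H0.


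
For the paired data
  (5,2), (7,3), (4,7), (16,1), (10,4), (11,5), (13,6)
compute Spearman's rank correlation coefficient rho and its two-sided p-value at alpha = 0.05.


Step 1: Rank x and y separately (midranks; no ties here).
rank(x): 5->2, 7->3, 4->1, 16->7, 10->4, 11->5, 13->6
rank(y): 2->2, 3->3, 7->7, 1->1, 4->4, 5->5, 6->6
Step 2: d_i = R_x(i) - R_y(i); compute d_i^2.
  (2-2)^2=0, (3-3)^2=0, (1-7)^2=36, (7-1)^2=36, (4-4)^2=0, (5-5)^2=0, (6-6)^2=0
sum(d^2) = 72.
Step 3: rho = 1 - 6*72 / (7*(7^2 - 1)) = 1 - 432/336 = -0.285714.
Step 4: Under H0, t = rho * sqrt((n-2)/(1-rho^2)) = -0.6667 ~ t(5).
Step 5: Two-sided p-value from the t-distribution with 5 df = 0.534509.
Step 6: alpha = 0.05. fail to reject H0.

rho = -0.2857, p = 0.534509, fail to reject H0 at alpha = 0.05.


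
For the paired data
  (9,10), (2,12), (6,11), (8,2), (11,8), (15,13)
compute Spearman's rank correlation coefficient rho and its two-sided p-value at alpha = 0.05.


Step 1: Rank x and y separately (midranks; no ties here).
rank(x): 9->4, 2->1, 6->2, 8->3, 11->5, 15->6
rank(y): 10->3, 12->5, 11->4, 2->1, 8->2, 13->6
Step 2: d_i = R_x(i) - R_y(i); compute d_i^2.
  (4-3)^2=1, (1-5)^2=16, (2-4)^2=4, (3-1)^2=4, (5-2)^2=9, (6-6)^2=0
sum(d^2) = 34.
Step 3: rho = 1 - 6*34 / (6*(6^2 - 1)) = 1 - 204/210 = 0.028571.
Step 4: Under H0, t = rho * sqrt((n-2)/(1-rho^2)) = 0.0572 ~ t(4).
Step 5: Two-sided p-value from the t-distribution with 4 df = 0.957155.
Step 6: alpha = 0.05. fail to reject H0.

rho = 0.0286, p = 0.957155, fail to reject H0 at alpha = 0.05.


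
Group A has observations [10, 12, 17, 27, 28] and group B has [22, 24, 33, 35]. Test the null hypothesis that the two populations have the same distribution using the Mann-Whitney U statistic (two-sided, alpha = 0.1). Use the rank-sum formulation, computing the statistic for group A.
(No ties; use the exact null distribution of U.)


Step 1: Combine and sort all 9 observations; assign midranks.
sorted (value, group): (10,X), (12,X), (17,X), (22,Y), (24,Y), (27,X), (28,X), (33,Y), (35,Y)
ranks: 10->1, 12->2, 17->3, 22->4, 24->5, 27->6, 28->7, 33->8, 35->9
Step 2: Rank sum for X: R1 = 1 + 2 + 3 + 6 + 7 = 19.
Step 3: U_X = R1 - n1(n1+1)/2 = 19 - 5*6/2 = 19 - 15 = 4.
       U_Y = n1*n2 - U_X = 20 - 4 = 16.
Step 4: No ties, so the exact null distribution of U (based on enumerating the C(9,5) = 126 equally likely rank assignments) gives the two-sided p-value.
Step 5: p-value = 0.190476; compare to alpha = 0.1. fail to reject H0.

U_X = 4, p = 0.190476, fail to reject H0 at alpha = 0.1.


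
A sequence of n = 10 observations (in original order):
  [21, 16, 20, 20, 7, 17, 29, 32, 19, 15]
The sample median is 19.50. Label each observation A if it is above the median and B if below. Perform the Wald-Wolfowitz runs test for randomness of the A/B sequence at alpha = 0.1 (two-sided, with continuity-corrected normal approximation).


Step 1: Compute median = 19.50; label A = above, B = below.
Labels in order: ABAABBAABB  (n_A = 5, n_B = 5)
Step 2: Count runs R = 6.
Step 3: Under H0 (random ordering), E[R] = 2*n_A*n_B/(n_A+n_B) + 1 = 2*5*5/10 + 1 = 6.0000.
        Var[R] = 2*n_A*n_B*(2*n_A*n_B - n_A - n_B) / ((n_A+n_B)^2 * (n_A+n_B-1)) = 2000/900 = 2.2222.
        SD[R] = 1.4907.
Step 4: R = E[R], so z = 0 with no continuity correction.
Step 5: Two-sided p-value via normal approximation = 2*(1 - Phi(|z|)) = 1.000000.
Step 6: alpha = 0.1. fail to reject H0.

R = 6, z = 0.0000, p = 1.000000, fail to reject H0.


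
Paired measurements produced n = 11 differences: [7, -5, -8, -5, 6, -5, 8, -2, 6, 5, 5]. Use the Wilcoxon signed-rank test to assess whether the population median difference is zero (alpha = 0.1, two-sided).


Step 1: Drop any zero differences (none here) and take |d_i|.
|d| = [7, 5, 8, 5, 6, 5, 8, 2, 6, 5, 5]
Step 2: Midrank |d_i| (ties get averaged ranks).
ranks: |7|->9, |5|->4, |8|->10.5, |5|->4, |6|->7.5, |5|->4, |8|->10.5, |2|->1, |6|->7.5, |5|->4, |5|->4
Step 3: Attach original signs; sum ranks with positive sign and with negative sign.
W+ = 9 + 7.5 + 10.5 + 7.5 + 4 + 4 = 42.5
W- = 4 + 10.5 + 4 + 4 + 1 = 23.5
(Check: W+ + W- = 66 should equal n(n+1)/2 = 66.)
Step 4: Test statistic W = min(W+, W-) = 23.5.
Step 5: Ties in |d|, so use the tie-corrected normal approximation.
        E[W] = n(n+1)/4 = 11*12/4 = 33.
        Tie groups: |d|=5 (t=5), |d|=6 (t=2), |d|=8 (t=2); sum(t^3 - t) = 132.
        Var[W] = n(n+1)(2n+1)/24 - sum(t^3-t)/48 = 3036/24 - 132/48 = 123.75.
        z = (W - E[W]) / sqrt(Var[W]) = (23.5 - 33) / 11.1243 = -0.8540.
        Two-sided p = 2*Phi(z) = 0.393112.
Step 6: alpha = 0.1. fail to reject H0.

W+ = 42.5, W- = 23.5, W = min = 23.5, p = 0.393112, fail to reject H0.


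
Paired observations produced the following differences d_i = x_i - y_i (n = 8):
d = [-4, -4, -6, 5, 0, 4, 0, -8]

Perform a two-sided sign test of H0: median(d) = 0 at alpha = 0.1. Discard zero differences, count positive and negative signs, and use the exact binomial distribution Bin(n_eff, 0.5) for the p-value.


Step 1: Discard zero differences. Original n = 8; n_eff = number of nonzero differences = 6.
Nonzero differences (with sign): -4, -4, -6, +5, +4, -8
Step 2: Count signs: positive = 2, negative = 4.
Step 3: Under H0: P(positive) = 0.5, so the number of positives S ~ Bin(6, 0.5).
Step 4: Two-sided exact p-value = sum of Bin(6,0.5) probabilities at or below the observed probability = 0.687500.
Step 5: alpha = 0.1. fail to reject H0.

n_eff = 6, pos = 2, neg = 4, p = 0.687500, fail to reject H0.


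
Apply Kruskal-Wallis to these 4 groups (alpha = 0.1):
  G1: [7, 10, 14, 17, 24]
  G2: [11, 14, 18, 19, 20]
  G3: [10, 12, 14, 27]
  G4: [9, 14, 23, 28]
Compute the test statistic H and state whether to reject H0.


Step 1: Combine all N = 18 observations and assign midranks.
sorted (value, group, rank): (7,G1,1), (9,G4,2), (10,G1,3.5), (10,G3,3.5), (11,G2,5), (12,G3,6), (14,G1,8.5), (14,G2,8.5), (14,G3,8.5), (14,G4,8.5), (17,G1,11), (18,G2,12), (19,G2,13), (20,G2,14), (23,G4,15), (24,G1,16), (27,G3,17), (28,G4,18)
Step 2: Sum ranks within each group.
R_1 = 40 (n_1 = 5)
R_2 = 52.5 (n_2 = 5)
R_3 = 35 (n_3 = 4)
R_4 = 43.5 (n_4 = 4)
Step 3: H = 12/(N(N+1)) * sum(R_i^2/n_i) - 3(N+1)
     = 12/(18*19) * (40^2/5 + 52.5^2/5 + 35^2/4 + 43.5^2/4) - 3*19
     = 0.035088 * 1650.56 - 57
     = 0.914474.
Step 4: Ties present; correction factor C = 1 - 66/(18^3 - 18) = 0.988648. Corrected H = 0.914474 / 0.988648 = 0.924974.
Step 5: Under H0, H ~ chi^2(3); p-value = 0.819397.
Step 6: alpha = 0.1. fail to reject H0.

H = 0.9250, df = 3, p = 0.819397, fail to reject H0.


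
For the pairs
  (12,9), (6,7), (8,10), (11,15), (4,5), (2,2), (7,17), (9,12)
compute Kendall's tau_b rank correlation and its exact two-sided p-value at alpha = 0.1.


Step 1: Enumerate the 28 unordered pairs (i,j) with i<j and classify each by sign(x_j-x_i) * sign(y_j-y_i).
  (1,2):dx=-6,dy=-2->C; (1,3):dx=-4,dy=+1->D; (1,4):dx=-1,dy=+6->D; (1,5):dx=-8,dy=-4->C
  (1,6):dx=-10,dy=-7->C; (1,7):dx=-5,dy=+8->D; (1,8):dx=-3,dy=+3->D; (2,3):dx=+2,dy=+3->C
  (2,4):dx=+5,dy=+8->C; (2,5):dx=-2,dy=-2->C; (2,6):dx=-4,dy=-5->C; (2,7):dx=+1,dy=+10->C
  (2,8):dx=+3,dy=+5->C; (3,4):dx=+3,dy=+5->C; (3,5):dx=-4,dy=-5->C; (3,6):dx=-6,dy=-8->C
  (3,7):dx=-1,dy=+7->D; (3,8):dx=+1,dy=+2->C; (4,5):dx=-7,dy=-10->C; (4,6):dx=-9,dy=-13->C
  (4,7):dx=-4,dy=+2->D; (4,8):dx=-2,dy=-3->C; (5,6):dx=-2,dy=-3->C; (5,7):dx=+3,dy=+12->C
  (5,8):dx=+5,dy=+7->C; (6,7):dx=+5,dy=+15->C; (6,8):dx=+7,dy=+10->C; (7,8):dx=+2,dy=-5->D
Step 2: C = 21, D = 7, total pairs = 28.
Step 3: tau = (C - D)/(n(n-1)/2) = (21 - 7)/28 = 0.500000.
Step 4: Exact two-sided p-value (enumerate n! = 40320 permutations of y under H0): p = 0.108681.
Step 5: alpha = 0.1. fail to reject H0.

tau_b = 0.5000 (C=21, D=7), p = 0.108681, fail to reject H0.


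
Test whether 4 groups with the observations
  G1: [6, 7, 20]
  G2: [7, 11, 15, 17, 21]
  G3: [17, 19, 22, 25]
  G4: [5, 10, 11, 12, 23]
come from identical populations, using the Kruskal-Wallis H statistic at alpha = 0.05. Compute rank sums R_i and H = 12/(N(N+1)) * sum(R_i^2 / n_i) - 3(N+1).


Step 1: Combine all N = 17 observations and assign midranks.
sorted (value, group, rank): (5,G4,1), (6,G1,2), (7,G1,3.5), (7,G2,3.5), (10,G4,5), (11,G2,6.5), (11,G4,6.5), (12,G4,8), (15,G2,9), (17,G2,10.5), (17,G3,10.5), (19,G3,12), (20,G1,13), (21,G2,14), (22,G3,15), (23,G4,16), (25,G3,17)
Step 2: Sum ranks within each group.
R_1 = 18.5 (n_1 = 3)
R_2 = 43.5 (n_2 = 5)
R_3 = 54.5 (n_3 = 4)
R_4 = 36.5 (n_4 = 5)
Step 3: H = 12/(N(N+1)) * sum(R_i^2/n_i) - 3(N+1)
     = 12/(17*18) * (18.5^2/3 + 43.5^2/5 + 54.5^2/4 + 36.5^2/5) - 3*18
     = 0.039216 * 1501.55 - 54
     = 4.884150.
Step 4: Ties present; correction factor C = 1 - 18/(17^3 - 17) = 0.996324. Corrected H = 4.884150 / 0.996324 = 4.902173.
Step 5: Under H0, H ~ chi^2(3); p-value = 0.179102.
Step 6: alpha = 0.05. fail to reject H0.

H = 4.9022, df = 3, p = 0.179102, fail to reject H0.


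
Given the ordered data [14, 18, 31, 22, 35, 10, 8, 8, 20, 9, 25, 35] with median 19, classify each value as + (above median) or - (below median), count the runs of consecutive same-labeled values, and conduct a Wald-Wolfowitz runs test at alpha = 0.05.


Step 1: Compute median = 19; label A = above, B = below.
Labels in order: BBAAABBBABAA  (n_A = 6, n_B = 6)
Step 2: Count runs R = 6.
Step 3: Under H0 (random ordering), E[R] = 2*n_A*n_B/(n_A+n_B) + 1 = 2*6*6/12 + 1 = 7.0000.
        Var[R] = 2*n_A*n_B*(2*n_A*n_B - n_A - n_B) / ((n_A+n_B)^2 * (n_A+n_B-1)) = 4320/1584 = 2.7273.
        SD[R] = 1.6514.
Step 4: Continuity-corrected z = (R + 0.5 - E[R]) / SD[R] = (6 + 0.5 - 7.0000) / 1.6514 = -0.3028.
Step 5: Two-sided p-value via normal approximation = 2*(1 - Phi(|z|)) = 0.762069.
Step 6: alpha = 0.05. fail to reject H0.

R = 6, z = -0.3028, p = 0.762069, fail to reject H0.


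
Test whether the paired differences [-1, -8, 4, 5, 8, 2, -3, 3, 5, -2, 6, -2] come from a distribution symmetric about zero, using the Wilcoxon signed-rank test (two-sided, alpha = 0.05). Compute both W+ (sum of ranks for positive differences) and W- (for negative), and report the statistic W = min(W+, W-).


Step 1: Drop any zero differences (none here) and take |d_i|.
|d| = [1, 8, 4, 5, 8, 2, 3, 3, 5, 2, 6, 2]
Step 2: Midrank |d_i| (ties get averaged ranks).
ranks: |1|->1, |8|->11.5, |4|->7, |5|->8.5, |8|->11.5, |2|->3, |3|->5.5, |3|->5.5, |5|->8.5, |2|->3, |6|->10, |2|->3
Step 3: Attach original signs; sum ranks with positive sign and with negative sign.
W+ = 7 + 8.5 + 11.5 + 3 + 5.5 + 8.5 + 10 = 54
W- = 1 + 11.5 + 5.5 + 3 + 3 = 24
(Check: W+ + W- = 78 should equal n(n+1)/2 = 78.)
Step 4: Test statistic W = min(W+, W-) = 24.
Step 5: Ties in |d|, so use the tie-corrected normal approximation.
        E[W] = n(n+1)/4 = 12*13/4 = 39.
        Tie groups: |d|=2 (t=3), |d|=3 (t=2), |d|=5 (t=2), |d|=8 (t=2); sum(t^3 - t) = 42.
        Var[W] = n(n+1)(2n+1)/24 - sum(t^3-t)/48 = 3900/24 - 42/48 = 161.625.
        z = (W - E[W]) / sqrt(Var[W]) = (24 - 39) / 12.7132 = -1.1799.
        Two-sided p = 2*Phi(z) = 0.238049.
Step 6: alpha = 0.05. fail to reject H0.

W+ = 54, W- = 24, W = min = 24, p = 0.238049, fail to reject H0.


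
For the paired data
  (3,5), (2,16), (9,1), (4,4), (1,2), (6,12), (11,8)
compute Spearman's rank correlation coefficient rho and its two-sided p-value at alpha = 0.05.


Step 1: Rank x and y separately (midranks; no ties here).
rank(x): 3->3, 2->2, 9->6, 4->4, 1->1, 6->5, 11->7
rank(y): 5->4, 16->7, 1->1, 4->3, 2->2, 12->6, 8->5
Step 2: d_i = R_x(i) - R_y(i); compute d_i^2.
  (3-4)^2=1, (2-7)^2=25, (6-1)^2=25, (4-3)^2=1, (1-2)^2=1, (5-6)^2=1, (7-5)^2=4
sum(d^2) = 58.
Step 3: rho = 1 - 6*58 / (7*(7^2 - 1)) = 1 - 348/336 = -0.035714.
Step 4: Under H0, t = rho * sqrt((n-2)/(1-rho^2)) = -0.0799 ~ t(5).
Step 5: Two-sided p-value from the t-distribution with 5 df = 0.939408.
Step 6: alpha = 0.05. fail to reject H0.

rho = -0.0357, p = 0.939408, fail to reject H0 at alpha = 0.05.


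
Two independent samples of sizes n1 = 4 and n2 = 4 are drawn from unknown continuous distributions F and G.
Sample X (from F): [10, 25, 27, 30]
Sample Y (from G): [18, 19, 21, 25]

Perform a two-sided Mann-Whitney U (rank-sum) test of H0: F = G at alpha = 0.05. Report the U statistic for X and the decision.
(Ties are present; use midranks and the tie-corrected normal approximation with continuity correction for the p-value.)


Step 1: Combine and sort all 8 observations; assign midranks.
sorted (value, group): (10,X), (18,Y), (19,Y), (21,Y), (25,X), (25,Y), (27,X), (30,X)
ranks: 10->1, 18->2, 19->3, 21->4, 25->5.5, 25->5.5, 27->7, 30->8
Step 2: Rank sum for X: R1 = 1 + 5.5 + 7 + 8 = 21.5.
Step 3: U_X = R1 - n1(n1+1)/2 = 21.5 - 4*5/2 = 21.5 - 10 = 11.5.
       U_Y = n1*n2 - U_X = 16 - 11.5 = 4.5.
Step 4: Ties are present, so use the tie-corrected normal approximation (with continuity correction) for the p-value.
Step 5: p-value = 0.383630; compare to alpha = 0.05. fail to reject H0.

U_X = 11.5, p = 0.383630, fail to reject H0 at alpha = 0.05.


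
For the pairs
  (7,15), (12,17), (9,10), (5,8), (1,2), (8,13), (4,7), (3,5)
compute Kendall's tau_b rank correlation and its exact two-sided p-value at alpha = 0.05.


Step 1: Enumerate the 28 unordered pairs (i,j) with i<j and classify each by sign(x_j-x_i) * sign(y_j-y_i).
  (1,2):dx=+5,dy=+2->C; (1,3):dx=+2,dy=-5->D; (1,4):dx=-2,dy=-7->C; (1,5):dx=-6,dy=-13->C
  (1,6):dx=+1,dy=-2->D; (1,7):dx=-3,dy=-8->C; (1,8):dx=-4,dy=-10->C; (2,3):dx=-3,dy=-7->C
  (2,4):dx=-7,dy=-9->C; (2,5):dx=-11,dy=-15->C; (2,6):dx=-4,dy=-4->C; (2,7):dx=-8,dy=-10->C
  (2,8):dx=-9,dy=-12->C; (3,4):dx=-4,dy=-2->C; (3,5):dx=-8,dy=-8->C; (3,6):dx=-1,dy=+3->D
  (3,7):dx=-5,dy=-3->C; (3,8):dx=-6,dy=-5->C; (4,5):dx=-4,dy=-6->C; (4,6):dx=+3,dy=+5->C
  (4,7):dx=-1,dy=-1->C; (4,8):dx=-2,dy=-3->C; (5,6):dx=+7,dy=+11->C; (5,7):dx=+3,dy=+5->C
  (5,8):dx=+2,dy=+3->C; (6,7):dx=-4,dy=-6->C; (6,8):dx=-5,dy=-8->C; (7,8):dx=-1,dy=-2->C
Step 2: C = 25, D = 3, total pairs = 28.
Step 3: tau = (C - D)/(n(n-1)/2) = (25 - 3)/28 = 0.785714.
Step 4: Exact two-sided p-value (enumerate n! = 40320 permutations of y under H0): p = 0.005506.
Step 5: alpha = 0.05. reject H0.

tau_b = 0.7857 (C=25, D=3), p = 0.005506, reject H0.


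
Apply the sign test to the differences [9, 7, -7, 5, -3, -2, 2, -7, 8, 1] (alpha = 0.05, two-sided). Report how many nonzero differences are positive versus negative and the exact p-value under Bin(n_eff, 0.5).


Step 1: Discard zero differences. Original n = 10; n_eff = number of nonzero differences = 10.
Nonzero differences (with sign): +9, +7, -7, +5, -3, -2, +2, -7, +8, +1
Step 2: Count signs: positive = 6, negative = 4.
Step 3: Under H0: P(positive) = 0.5, so the number of positives S ~ Bin(10, 0.5).
Step 4: Two-sided exact p-value = sum of Bin(10,0.5) probabilities at or below the observed probability = 0.753906.
Step 5: alpha = 0.05. fail to reject H0.

n_eff = 10, pos = 6, neg = 4, p = 0.753906, fail to reject H0.
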